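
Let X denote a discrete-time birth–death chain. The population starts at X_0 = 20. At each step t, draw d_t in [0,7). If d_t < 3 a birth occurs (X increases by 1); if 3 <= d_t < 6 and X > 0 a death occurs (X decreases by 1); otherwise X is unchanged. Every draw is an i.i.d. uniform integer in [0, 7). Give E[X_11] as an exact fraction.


X can drop by at most 1 per step and X_0 = 20 > T = 11, so X_t >= 20 − t >= 9 > 0 for every t <= 11: the floor at 0 (the 'and X > 0' condition) never binds. Hence X_11 = X_0 + Σ_{t<11} Y_t with i.i.d. increments Y_t = y(d_t) ∈ {+1, −1, 0}.
Outcome values over d=0..6: [1, 1, 1, -1, -1, -1, 0]
Σy = 0, Σy² = 6, M = 7
μ = 0/7 = 0,  σ² = 6/7 − (0)² = 6/7
E[X_11] = 20 + 11·(0) = 20

20


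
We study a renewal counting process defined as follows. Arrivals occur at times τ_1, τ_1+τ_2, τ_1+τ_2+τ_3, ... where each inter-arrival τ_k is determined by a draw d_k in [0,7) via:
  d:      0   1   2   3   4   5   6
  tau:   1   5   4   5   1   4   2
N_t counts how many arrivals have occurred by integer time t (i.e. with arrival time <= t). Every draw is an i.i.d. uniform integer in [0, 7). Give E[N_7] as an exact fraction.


Inter-arrival values over d=0..6: [1, 5, 4, 5, 1, 4, 2]
Each d has probability 1/7, so the pmf of τ is: f(1) = 2/7, f(2) = 1/7, f(4) = 2/7, f(5) = 2/7
Renewal equation for m(n) = E[N_n]: condition on τ_1 = k (if k <= n, one arrival plus a fresh copy on the remaining n−k steps): m(n) = F(n) + Σ_{k<=n} f(k)·m(n−k), where F(n) = P(τ <= n) and m(0) = 0
m(1) = F(1) = 2/7
m(2) = F(2) + f(1)·m(1) = 3/7 + 2/7·2/7 = 25/49
m(3) = F(3) + f(1)·m(2) + f(2)·m(1) = 3/7 + 2/7·25/49 + 1/7·2/7 = 211/343
m(4) = F(4) + f(1)·m(3) + f(2)·m(2) = 5/7 + 2/7·211/343 + 1/7·25/49 = 2312/2401
m(5) = F(5) + f(1)·m(4) + f(2)·m(3) + f(4)·m(1) = 1 + 2/7·2312/2401 + 1/7·211/343 + 2/7·2/7 = 24280/16807
m(6) = F(6) + f(1)·m(5) + f(2)·m(4) + f(4)·m(2) + f(5)·m(1) = 1 + 2/7·24280/16807 + 1/7·2312/2401 + 2/7·25/49 + 2/7·2/7 = 209147/117649
m(7) = F(7) + f(1)·m(6) + f(2)·m(5) + f(4)·m(3) + f(5)·m(2) = 1 + 2/7·209147/117649 + 1/7·24280/16807 + 2/7·211/343 + 2/7·25/49 = 1676593/823543
E[N_7] = m(7) = 1676593/823543

1676593/823543


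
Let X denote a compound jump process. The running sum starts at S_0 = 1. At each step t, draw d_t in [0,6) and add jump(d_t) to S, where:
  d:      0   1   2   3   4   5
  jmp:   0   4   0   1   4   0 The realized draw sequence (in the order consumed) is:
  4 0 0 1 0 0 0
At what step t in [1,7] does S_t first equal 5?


1

t=0: S=1, d=4, jump=4, S_1=5
t=1: S=5, d=0, jump=0, S_2=5
t=2: S=5, d=0, jump=0, S_3=5
t=3: S=5, d=1, jump=4, S_4=9
t=4: S=9, d=0, jump=0, S_5=9
t=5: S=9, d=0, jump=0, S_6=9
t=6: S=9, d=0, jump=0, S_7=9


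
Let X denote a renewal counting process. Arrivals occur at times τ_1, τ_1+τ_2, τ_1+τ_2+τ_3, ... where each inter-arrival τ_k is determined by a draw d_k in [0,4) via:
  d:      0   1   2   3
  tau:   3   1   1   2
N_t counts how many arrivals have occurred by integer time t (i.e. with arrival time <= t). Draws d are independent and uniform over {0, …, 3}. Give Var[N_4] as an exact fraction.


167/256

Inter-arrival values over d=0..3: [3, 1, 1, 2]
Each d has probability 1/4, so the pmf of τ is: f(1) = 1/2, f(2) = 1/4, f(3) = 1/4
Let p_n(j) = P(N_n = j), with p_0 = [1]. Condition on τ_1: p_n(0) = P(τ > n), and for j >= 1, p_n(j) = Σ_{k<=n} f(k)·p_{n−k}(j−1)
p_1 = [1/2, 1/2]  (j = 0..1)
p_2 = [1/4, 1/2, 1/4]  (j = 0..2)
p_3 = [0, 1/2, 3/8, 1/8]  (j = 0..3)
p_4 = [0, 3/16, 1/2, 1/4, 1/16]  (j = 0..4)
E[N_4] = Σ j·p_4(j) = 35/16;  E[N_4²] = Σ j²·p_4(j) = 87/16
Var[N_4] = 87/16 − (35/16)² = 167/256


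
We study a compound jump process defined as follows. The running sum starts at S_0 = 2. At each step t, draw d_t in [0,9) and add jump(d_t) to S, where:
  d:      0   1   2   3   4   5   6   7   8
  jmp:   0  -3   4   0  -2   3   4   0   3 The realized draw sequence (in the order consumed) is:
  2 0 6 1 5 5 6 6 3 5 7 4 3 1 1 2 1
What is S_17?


t=0: S=2, d=2, jump=4, S_1=6
t=1: S=6, d=0, jump=0, S_2=6
t=2: S=6, d=6, jump=4, S_3=10
t=3: S=10, d=1, jump=-3, S_4=7
t=4: S=7, d=5, jump=3, S_5=10
t=5: S=10, d=5, jump=3, S_6=13
t=6: S=13, d=6, jump=4, S_7=17
t=7: S=17, d=6, jump=4, S_8=21
t=8: S=21, d=3, jump=0, S_9=21
t=9: S=21, d=5, jump=3, S_10=24
t=10: S=24, d=7, jump=0, S_11=24
t=11: S=24, d=4, jump=-2, S_12=22
t=12: S=22, d=3, jump=0, S_13=22
t=13: S=22, d=1, jump=-3, S_14=19
t=14: S=19, d=1, jump=-3, S_15=16
t=15: S=16, d=2, jump=4, S_16=20
t=16: S=20, d=1, jump=-3, S_17=17

17


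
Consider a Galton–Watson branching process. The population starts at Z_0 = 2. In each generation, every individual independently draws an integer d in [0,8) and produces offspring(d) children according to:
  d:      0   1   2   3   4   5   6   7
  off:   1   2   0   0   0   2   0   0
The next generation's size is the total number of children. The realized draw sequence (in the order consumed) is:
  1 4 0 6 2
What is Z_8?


0

gen 0: Z_0=2, draws=[1, 4], offspring=[2, 0], Z_1=2
gen 1: Z_1=2, draws=[0, 6], offspring=[1, 0], Z_2=1
gen 2: Z_2=1, draws=[2], offspring=[0], Z_3=0
gen 3: Z_3=0, draws=[], offspring=[], Z_4=0
gen 4: Z_4=0, draws=[], offspring=[], Z_5=0
gen 5: Z_5=0, draws=[], offspring=[], Z_6=0
gen 6: Z_6=0, draws=[], offspring=[], Z_7=0
gen 7: Z_7=0, draws=[], offspring=[], Z_8=0


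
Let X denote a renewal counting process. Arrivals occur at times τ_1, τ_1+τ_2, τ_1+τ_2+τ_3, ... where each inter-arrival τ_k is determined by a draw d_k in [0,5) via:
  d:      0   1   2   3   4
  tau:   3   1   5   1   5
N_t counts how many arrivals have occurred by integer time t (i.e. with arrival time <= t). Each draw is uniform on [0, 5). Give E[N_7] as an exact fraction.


Inter-arrival values over d=0..4: [3, 1, 5, 1, 5]
Each d has probability 1/5, so the pmf of τ is: f(1) = 2/5, f(3) = 1/5, f(5) = 2/5
Renewal equation for m(n) = E[N_n]: condition on τ_1 = k (if k <= n, one arrival plus a fresh copy on the remaining n−k steps): m(n) = F(n) + Σ_{k<=n} f(k)·m(n−k), where F(n) = P(τ <= n) and m(0) = 0
m(1) = F(1) = 2/5
m(2) = F(2) + f(1)·m(1) = 2/5 + 2/5·2/5 = 14/25
m(3) = F(3) + f(1)·m(2) = 3/5 + 2/5·14/25 = 103/125
m(4) = F(4) + f(1)·m(3) + f(3)·m(1) = 3/5 + 2/5·103/125 + 1/5·2/5 = 631/625
m(5) = F(5) + f(1)·m(4) + f(3)·m(2) = 1 + 2/5·631/625 + 1/5·14/25 = 4737/3125
m(6) = F(6) + f(1)·m(5) + f(3)·m(3) + f(5)·m(1) = 1 + 2/5·4737/3125 + 1/5·103/125 + 2/5·2/5 = 30174/15625
m(7) = F(7) + f(1)·m(6) + f(3)·m(4) + f(5)·m(2) = 1 + 2/5·30174/15625 + 1/5·631/625 + 2/5·14/25 = 171748/78125
E[N_7] = m(7) = 171748/78125

171748/78125


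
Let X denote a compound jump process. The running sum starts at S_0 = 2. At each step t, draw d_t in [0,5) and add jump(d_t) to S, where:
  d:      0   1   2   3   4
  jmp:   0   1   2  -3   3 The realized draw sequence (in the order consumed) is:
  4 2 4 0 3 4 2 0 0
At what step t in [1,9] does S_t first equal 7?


t=0: S=2, d=4, jump=3, S_1=5
t=1: S=5, d=2, jump=2, S_2=7
t=2: S=7, d=4, jump=3, S_3=10
t=3: S=10, d=0, jump=0, S_4=10
t=4: S=10, d=3, jump=-3, S_5=7
t=5: S=7, d=4, jump=3, S_6=10
t=6: S=10, d=2, jump=2, S_7=12
t=7: S=12, d=0, jump=0, S_8=12
t=8: S=12, d=0, jump=0, S_9=12

2


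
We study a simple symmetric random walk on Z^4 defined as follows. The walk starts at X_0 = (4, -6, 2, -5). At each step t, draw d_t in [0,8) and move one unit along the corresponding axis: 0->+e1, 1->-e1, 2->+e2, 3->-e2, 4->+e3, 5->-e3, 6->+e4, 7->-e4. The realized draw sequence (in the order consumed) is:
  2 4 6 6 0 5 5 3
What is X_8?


t=0: X=(4, -6, 2, -5), d=2 → +e2, X_1=(4, -5, 2, -5)
t=1: X=(4, -5, 2, -5), d=4 → +e3, X_2=(4, -5, 3, -5)
t=2: X=(4, -5, 3, -5), d=6 → +e4, X_3=(4, -5, 3, -4)
t=3: X=(4, -5, 3, -4), d=6 → +e4, X_4=(4, -5, 3, -3)
t=4: X=(4, -5, 3, -3), d=0 → +e1, X_5=(5, -5, 3, -3)
t=5: X=(5, -5, 3, -3), d=5 → -e3, X_6=(5, -5, 2, -3)
t=6: X=(5, -5, 2, -3), d=5 → -e3, X_7=(5, -5, 1, -3)
t=7: X=(5, -5, 1, -3), d=3 → -e2, X_8=(5, -6, 1, -3)

(5, -6, 1, -3)


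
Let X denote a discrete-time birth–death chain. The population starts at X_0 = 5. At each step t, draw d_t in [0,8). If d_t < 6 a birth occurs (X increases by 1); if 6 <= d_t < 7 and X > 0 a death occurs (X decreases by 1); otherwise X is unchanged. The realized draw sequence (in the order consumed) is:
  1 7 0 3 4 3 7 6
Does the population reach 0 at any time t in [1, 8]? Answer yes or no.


t=0: X=5, d=1 → birth, X_1=6
t=1: X=6, d=7 → hold, X_2=6
t=2: X=6, d=0 → birth, X_3=7
t=3: X=7, d=3 → birth, X_4=8
t=4: X=8, d=4 → birth, X_5=9
t=5: X=9, d=3 → birth, X_6=10
t=6: X=10, d=7 → hold, X_7=10
t=7: X=10, d=6 → death, X_8=9

no


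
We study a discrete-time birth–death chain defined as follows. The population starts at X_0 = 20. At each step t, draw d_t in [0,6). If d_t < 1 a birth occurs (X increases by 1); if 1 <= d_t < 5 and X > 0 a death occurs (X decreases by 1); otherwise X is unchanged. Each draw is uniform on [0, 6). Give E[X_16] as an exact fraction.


X can drop by at most 1 per step and X_0 = 20 > T = 16, so X_t >= 20 − t >= 4 > 0 for every t <= 16: the floor at 0 (the 'and X > 0' condition) never binds. Hence X_16 = X_0 + Σ_{t<16} Y_t with i.i.d. increments Y_t = y(d_t) ∈ {+1, −1, 0}.
Outcome values over d=0..5: [1, -1, -1, -1, -1, 0]
Σy = -3, Σy² = 5, M = 6
μ = -3/6 = -1/2,  σ² = 5/6 − (-1/2)² = 7/12
E[X_16] = 20 + 16·(-1/2) = 12

12


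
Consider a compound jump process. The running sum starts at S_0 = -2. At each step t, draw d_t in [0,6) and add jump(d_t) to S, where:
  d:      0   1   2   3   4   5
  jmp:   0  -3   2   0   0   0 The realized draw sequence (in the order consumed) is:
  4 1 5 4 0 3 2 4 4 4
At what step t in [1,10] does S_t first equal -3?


t=0: S=-2, d=4, jump=0, S_1=-2
t=1: S=-2, d=1, jump=-3, S_2=-5
t=2: S=-5, d=5, jump=0, S_3=-5
t=3: S=-5, d=4, jump=0, S_4=-5
t=4: S=-5, d=0, jump=0, S_5=-5
t=5: S=-5, d=3, jump=0, S_6=-5
t=6: S=-5, d=2, jump=2, S_7=-3
t=7: S=-3, d=4, jump=0, S_8=-3
t=8: S=-3, d=4, jump=0, S_9=-3
t=9: S=-3, d=4, jump=0, S_10=-3

7


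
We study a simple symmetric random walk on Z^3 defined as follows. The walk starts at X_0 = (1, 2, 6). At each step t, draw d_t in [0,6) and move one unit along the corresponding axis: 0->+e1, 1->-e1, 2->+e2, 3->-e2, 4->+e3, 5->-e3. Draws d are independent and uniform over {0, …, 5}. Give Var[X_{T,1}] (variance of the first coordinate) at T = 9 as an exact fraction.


3

Outcome values over d=0..5: [1, -1, 0, 0, 0, 0]
Σy = 0, Σy² = 2, M = 6
μ = 0/6 = 0,  σ² = 2/6 − (0)² = 1/3
Independent increments: Var[X_9] = 9·σ² = 9·(1/3) = 3


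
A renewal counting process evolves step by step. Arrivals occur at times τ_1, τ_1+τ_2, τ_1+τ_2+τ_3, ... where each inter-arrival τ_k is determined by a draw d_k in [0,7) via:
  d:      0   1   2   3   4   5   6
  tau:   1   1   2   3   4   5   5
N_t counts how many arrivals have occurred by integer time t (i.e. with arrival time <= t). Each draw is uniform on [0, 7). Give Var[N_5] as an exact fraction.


Inter-arrival values over d=0..6: [1, 1, 2, 3, 4, 5, 5]
Each d has probability 1/7, so the pmf of τ is: f(1) = 2/7, f(2) = 1/7, f(3) = 1/7, f(4) = 1/7, f(5) = 2/7
Let p_n(j) = P(N_n = j), with p_0 = [1]. Condition on τ_1: p_n(0) = P(τ > n), and for j >= 1, p_n(j) = Σ_{k<=n} f(k)·p_{n−k}(j−1)
p_1 = [5/7, 2/7]  (j = 0..1)
p_2 = [4/7, 17/49, 4/49]  (j = 0..2)
p_3 = [3/7, 20/49, 48/343, 8/343]  (j = 0..3)
p_4 = [2/7, 22/49, 71/343, 124/2401, 16/2401]  (j = 0..4)
p_5 = [0, 30/49, 95/343, 218/2401, 304/16807, 32/16807]  (j = 0..5)
E[N_5] = Σ j·p_5(j) = 25554/16807;  E[N_5²] = Σ j²·p_5(j) = 48308/16807
Var[N_5] = 48308/16807 − (25554/16807)² = 158905640/282475249

158905640/282475249


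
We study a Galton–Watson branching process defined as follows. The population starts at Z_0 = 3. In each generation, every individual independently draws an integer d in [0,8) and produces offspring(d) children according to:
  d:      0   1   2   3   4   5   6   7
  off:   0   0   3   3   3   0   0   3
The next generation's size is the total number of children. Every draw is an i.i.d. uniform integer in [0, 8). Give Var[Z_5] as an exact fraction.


461457/1024

Outcome values over d=0..7: [0, 0, 3, 3, 3, 0, 0, 3]
Σy = 12, Σy² = 36, M = 8
μ = 12/8 = 3/2,  σ² = 36/8 − (3/2)² = 9/4
V_0 = 0, E_0 = 3
V_1 = 9/4·E_0 + (3/2)²·V_0 = 27/4;  E_1 = 9/2
V_2 = 9/4·E_1 + (3/2)²·V_1 = 405/16;  E_2 = 27/4
V_3 = 9/4·E_2 + (3/2)²·V_2 = 4617/64;  E_3 = 81/8
V_4 = 9/4·E_3 + (3/2)²·V_3 = 47385/256;  E_4 = 243/16
V_5 = 9/4·E_4 + (3/2)²·V_4 = 461457/1024;  E_5 = 729/32


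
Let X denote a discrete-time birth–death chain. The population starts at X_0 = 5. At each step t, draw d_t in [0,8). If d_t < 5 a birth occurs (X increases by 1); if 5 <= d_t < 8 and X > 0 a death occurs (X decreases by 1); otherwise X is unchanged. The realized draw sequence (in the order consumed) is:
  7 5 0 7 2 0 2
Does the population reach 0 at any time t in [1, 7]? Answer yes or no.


no

t=0: X=5, d=7 → death, X_1=4
t=1: X=4, d=5 → death, X_2=3
t=2: X=3, d=0 → birth, X_3=4
t=3: X=4, d=7 → death, X_4=3
t=4: X=3, d=2 → birth, X_5=4
t=5: X=4, d=0 → birth, X_6=5
t=6: X=5, d=2 → birth, X_7=6


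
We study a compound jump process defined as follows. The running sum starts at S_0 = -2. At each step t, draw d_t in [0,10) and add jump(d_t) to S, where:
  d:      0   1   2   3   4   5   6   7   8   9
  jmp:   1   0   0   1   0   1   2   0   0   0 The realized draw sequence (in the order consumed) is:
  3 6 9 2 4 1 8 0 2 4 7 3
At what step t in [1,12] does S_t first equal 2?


8

t=0: S=-2, d=3, jump=1, S_1=-1
t=1: S=-1, d=6, jump=2, S_2=1
t=2: S=1, d=9, jump=0, S_3=1
t=3: S=1, d=2, jump=0, S_4=1
t=4: S=1, d=4, jump=0, S_5=1
t=5: S=1, d=1, jump=0, S_6=1
t=6: S=1, d=8, jump=0, S_7=1
t=7: S=1, d=0, jump=1, S_8=2
t=8: S=2, d=2, jump=0, S_9=2
t=9: S=2, d=4, jump=0, S_10=2
t=10: S=2, d=7, jump=0, S_11=2
t=11: S=2, d=3, jump=1, S_12=3


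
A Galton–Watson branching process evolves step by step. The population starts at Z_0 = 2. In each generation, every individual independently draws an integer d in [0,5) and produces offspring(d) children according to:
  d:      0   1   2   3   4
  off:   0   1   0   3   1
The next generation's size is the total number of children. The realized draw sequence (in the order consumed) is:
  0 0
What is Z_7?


gen 0: Z_0=2, draws=[0, 0], offspring=[0, 0], Z_1=0
gen 1: Z_1=0, draws=[], offspring=[], Z_2=0
gen 2: Z_2=0, draws=[], offspring=[], Z_3=0
gen 3: Z_3=0, draws=[], offspring=[], Z_4=0
gen 4: Z_4=0, draws=[], offspring=[], Z_5=0
gen 5: Z_5=0, draws=[], offspring=[], Z_6=0
gen 6: Z_6=0, draws=[], offspring=[], Z_7=0

0


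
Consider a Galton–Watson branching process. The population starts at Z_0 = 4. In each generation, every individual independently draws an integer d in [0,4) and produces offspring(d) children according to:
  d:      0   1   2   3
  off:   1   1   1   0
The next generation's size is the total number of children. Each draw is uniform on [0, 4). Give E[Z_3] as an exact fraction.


27/16

Outcome values over d=0..3: [1, 1, 1, 0]
Σy = 3, Σy² = 3, M = 4
μ = 3/4 = 3/4,  σ² = 3/4 − (3/4)² = 3/16
E[Z_0] = 4
E[Z_1] = 3/4·E[Z_0] = 3
E[Z_2] = 3/4·E[Z_1] = 9/4
E[Z_3] = 3/4·E[Z_2] = 27/16


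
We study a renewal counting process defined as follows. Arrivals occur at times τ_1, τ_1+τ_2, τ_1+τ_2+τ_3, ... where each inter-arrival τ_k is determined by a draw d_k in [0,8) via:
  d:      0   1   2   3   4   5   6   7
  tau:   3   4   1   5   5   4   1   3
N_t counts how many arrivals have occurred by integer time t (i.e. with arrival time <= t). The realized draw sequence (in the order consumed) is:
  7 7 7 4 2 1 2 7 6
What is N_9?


3

draw d_1=7: τ_1=3, arrival time A_1=3
draw d_2=7: τ_2=3, arrival time A_2=6
draw d_3=7: τ_3=3, arrival time A_3=9
draw d_4=4: τ_4=5, arrival time A_4=14
draw d_5=2: τ_5=1, arrival time A_5=15
draw d_6=1: τ_6=4, arrival time A_6=19
draw d_7=2: τ_7=1, arrival time A_7=20
draw d_8=7: τ_8=3, arrival time A_8=23
draw d_9=6: τ_9=1, arrival time A_9=24
N_t over t=0..9: 0:0 1:0 2:0 3:1 4:1 5:1 6:2 7:2 8:2 9:3


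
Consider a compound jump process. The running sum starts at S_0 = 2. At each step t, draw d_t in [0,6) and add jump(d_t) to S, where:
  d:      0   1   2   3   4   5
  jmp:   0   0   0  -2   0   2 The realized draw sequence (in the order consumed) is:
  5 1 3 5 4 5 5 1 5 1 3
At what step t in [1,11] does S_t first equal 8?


7

t=0: S=2, d=5, jump=2, S_1=4
t=1: S=4, d=1, jump=0, S_2=4
t=2: S=4, d=3, jump=-2, S_3=2
t=3: S=2, d=5, jump=2, S_4=4
t=4: S=4, d=4, jump=0, S_5=4
t=5: S=4, d=5, jump=2, S_6=6
t=6: S=6, d=5, jump=2, S_7=8
t=7: S=8, d=1, jump=0, S_8=8
t=8: S=8, d=5, jump=2, S_9=10
t=9: S=10, d=1, jump=0, S_10=10
t=10: S=10, d=3, jump=-2, S_11=8


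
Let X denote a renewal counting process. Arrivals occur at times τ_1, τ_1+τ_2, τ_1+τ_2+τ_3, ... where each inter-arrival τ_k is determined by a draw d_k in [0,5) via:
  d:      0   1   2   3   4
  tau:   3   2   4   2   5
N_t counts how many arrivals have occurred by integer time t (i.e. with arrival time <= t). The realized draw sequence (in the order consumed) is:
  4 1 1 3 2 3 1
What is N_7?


2

draw d_1=4: τ_1=5, arrival time A_1=5
draw d_2=1: τ_2=2, arrival time A_2=7
draw d_3=1: τ_3=2, arrival time A_3=9
draw d_4=3: τ_4=2, arrival time A_4=11
draw d_5=2: τ_5=4, arrival time A_5=15
draw d_6=3: τ_6=2, arrival time A_6=17
draw d_7=1: τ_7=2, arrival time A_7=19
N_t over t=0..7: 0:0 1:0 2:0 3:0 4:0 5:1 6:1 7:2


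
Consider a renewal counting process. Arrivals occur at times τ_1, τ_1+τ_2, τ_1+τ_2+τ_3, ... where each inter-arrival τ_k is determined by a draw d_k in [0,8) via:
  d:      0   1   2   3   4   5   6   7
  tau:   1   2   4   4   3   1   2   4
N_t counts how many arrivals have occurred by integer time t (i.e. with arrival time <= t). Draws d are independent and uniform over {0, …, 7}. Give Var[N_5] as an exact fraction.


Inter-arrival values over d=0..7: [1, 2, 4, 4, 3, 1, 2, 4]
Each d has probability 1/8, so the pmf of τ is: f(1) = 1/4, f(2) = 1/4, f(3) = 1/8, f(4) = 3/8
Let p_n(j) = P(N_n = j), with p_0 = [1]. Condition on τ_1: p_n(0) = P(τ > n), and for j >= 1, p_n(j) = Σ_{k<=n} f(k)·p_{n−k}(j−1)
p_1 = [3/4, 1/4]  (j = 0..1)
p_2 = [1/2, 7/16, 1/16]  (j = 0..2)
p_3 = [3/8, 7/16, 11/64, 1/64]  (j = 0..3)
p_4 = [0, 11/16, 1/4, 15/256, 1/256]  (j = 0..4)
p_5 = [0, 7/16, 55/128, 29/256, 19/1024, 1/1024]  (j = 0..5)
E[N_5] = Σ j·p_5(j) = 1757/1024;  E[N_5²] = Σ j²·p_5(j) = 3581/1024
Var[N_5] = 3581/1024 − (1757/1024)² = 579895/1048576

579895/1048576


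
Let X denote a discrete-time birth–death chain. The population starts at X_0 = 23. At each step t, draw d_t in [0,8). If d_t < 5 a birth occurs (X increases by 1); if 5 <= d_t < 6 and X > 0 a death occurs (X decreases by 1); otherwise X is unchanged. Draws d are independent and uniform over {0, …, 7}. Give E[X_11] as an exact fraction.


57/2

X can drop by at most 1 per step and X_0 = 23 > T = 11, so X_t >= 23 − t >= 12 > 0 for every t <= 11: the floor at 0 (the 'and X > 0' condition) never binds. Hence X_11 = X_0 + Σ_{t<11} Y_t with i.i.d. increments Y_t = y(d_t) ∈ {+1, −1, 0}.
Outcome values over d=0..7: [1, 1, 1, 1, 1, -1, 0, 0]
Σy = 4, Σy² = 6, M = 8
μ = 4/8 = 1/2,  σ² = 6/8 − (1/2)² = 1/2
E[X_11] = 23 + 11·(1/2) = 57/2


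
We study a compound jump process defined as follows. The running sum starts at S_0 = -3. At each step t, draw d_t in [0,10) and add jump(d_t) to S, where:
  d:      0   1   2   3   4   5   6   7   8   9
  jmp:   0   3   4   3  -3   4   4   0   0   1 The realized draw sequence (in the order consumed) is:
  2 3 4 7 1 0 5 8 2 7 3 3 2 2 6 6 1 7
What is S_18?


37

t=0: S=-3, d=2, jump=4, S_1=1
t=1: S=1, d=3, jump=3, S_2=4
t=2: S=4, d=4, jump=-3, S_3=1
t=3: S=1, d=7, jump=0, S_4=1
t=4: S=1, d=1, jump=3, S_5=4
t=5: S=4, d=0, jump=0, S_6=4
t=6: S=4, d=5, jump=4, S_7=8
t=7: S=8, d=8, jump=0, S_8=8
t=8: S=8, d=2, jump=4, S_9=12
t=9: S=12, d=7, jump=0, S_10=12
t=10: S=12, d=3, jump=3, S_11=15
t=11: S=15, d=3, jump=3, S_12=18
t=12: S=18, d=2, jump=4, S_13=22
t=13: S=22, d=2, jump=4, S_14=26
t=14: S=26, d=6, jump=4, S_15=30
t=15: S=30, d=6, jump=4, S_16=34
t=16: S=34, d=1, jump=3, S_17=37
t=17: S=37, d=7, jump=0, S_18=37


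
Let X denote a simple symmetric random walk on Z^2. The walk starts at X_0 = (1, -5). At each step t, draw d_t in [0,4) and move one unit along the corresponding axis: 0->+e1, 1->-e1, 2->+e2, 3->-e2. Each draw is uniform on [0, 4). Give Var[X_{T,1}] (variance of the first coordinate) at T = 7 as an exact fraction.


Outcome values over d=0..3: [1, -1, 0, 0]
Σy = 0, Σy² = 2, M = 4
μ = 0/4 = 0,  σ² = 2/4 − (0)² = 1/2
Independent increments: Var[X_7] = 7·σ² = 7·(1/2) = 7/2

7/2


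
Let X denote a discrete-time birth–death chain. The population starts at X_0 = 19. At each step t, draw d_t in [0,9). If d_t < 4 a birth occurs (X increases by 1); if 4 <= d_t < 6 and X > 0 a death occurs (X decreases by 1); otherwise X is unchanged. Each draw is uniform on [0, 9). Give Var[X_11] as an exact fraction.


X can drop by at most 1 per step and X_0 = 19 > T = 11, so X_t >= 19 − t >= 8 > 0 for every t <= 11: the floor at 0 (the 'and X > 0' condition) never binds. Hence X_11 = X_0 + Σ_{t<11} Y_t with i.i.d. increments Y_t = y(d_t) ∈ {+1, −1, 0}.
Outcome values over d=0..8: [1, 1, 1, 1, -1, -1, 0, 0, 0]
Σy = 2, Σy² = 6, M = 9
μ = 2/9 = 2/9,  σ² = 6/9 − (2/9)² = 50/81
Independent increments: Var[X_11] = 11·σ² = 11·(50/81) = 550/81

550/81


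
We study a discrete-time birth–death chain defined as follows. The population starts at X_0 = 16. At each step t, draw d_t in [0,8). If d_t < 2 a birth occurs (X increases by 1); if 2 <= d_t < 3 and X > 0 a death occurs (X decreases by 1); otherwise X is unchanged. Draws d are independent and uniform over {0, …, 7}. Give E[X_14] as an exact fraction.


X can drop by at most 1 per step and X_0 = 16 > T = 14, so X_t >= 16 − t >= 2 > 0 for every t <= 14: the floor at 0 (the 'and X > 0' condition) never binds. Hence X_14 = X_0 + Σ_{t<14} Y_t with i.i.d. increments Y_t = y(d_t) ∈ {+1, −1, 0}.
Outcome values over d=0..7: [1, 1, -1, 0, 0, 0, 0, 0]
Σy = 1, Σy² = 3, M = 8
μ = 1/8 = 1/8,  σ² = 3/8 − (1/8)² = 23/64
E[X_14] = 16 + 14·(1/8) = 71/4

71/4


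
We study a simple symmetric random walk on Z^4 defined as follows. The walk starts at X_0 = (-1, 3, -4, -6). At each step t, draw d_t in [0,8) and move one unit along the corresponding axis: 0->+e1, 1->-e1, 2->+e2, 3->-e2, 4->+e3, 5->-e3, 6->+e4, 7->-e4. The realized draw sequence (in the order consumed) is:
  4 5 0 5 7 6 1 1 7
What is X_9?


(-2, 3, -5, -7)

t=0: X=(-1, 3, -4, -6), d=4 → +e3, X_1=(-1, 3, -3, -6)
t=1: X=(-1, 3, -3, -6), d=5 → -e3, X_2=(-1, 3, -4, -6)
t=2: X=(-1, 3, -4, -6), d=0 → +e1, X_3=(0, 3, -4, -6)
t=3: X=(0, 3, -4, -6), d=5 → -e3, X_4=(0, 3, -5, -6)
t=4: X=(0, 3, -5, -6), d=7 → -e4, X_5=(0, 3, -5, -7)
t=5: X=(0, 3, -5, -7), d=6 → +e4, X_6=(0, 3, -5, -6)
t=6: X=(0, 3, -5, -6), d=1 → -e1, X_7=(-1, 3, -5, -6)
t=7: X=(-1, 3, -5, -6), d=1 → -e1, X_8=(-2, 3, -5, -6)
t=8: X=(-2, 3, -5, -6), d=7 → -e4, X_9=(-2, 3, -5, -7)


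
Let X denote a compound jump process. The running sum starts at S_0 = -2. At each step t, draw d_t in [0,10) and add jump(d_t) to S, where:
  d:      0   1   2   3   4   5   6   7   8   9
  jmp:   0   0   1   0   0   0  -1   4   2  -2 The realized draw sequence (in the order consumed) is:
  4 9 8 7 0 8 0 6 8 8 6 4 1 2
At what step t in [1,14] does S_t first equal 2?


t=0: S=-2, d=4, jump=0, S_1=-2
t=1: S=-2, d=9, jump=-2, S_2=-4
t=2: S=-4, d=8, jump=2, S_3=-2
t=3: S=-2, d=7, jump=4, S_4=2
t=4: S=2, d=0, jump=0, S_5=2
t=5: S=2, d=8, jump=2, S_6=4
t=6: S=4, d=0, jump=0, S_7=4
t=7: S=4, d=6, jump=-1, S_8=3
t=8: S=3, d=8, jump=2, S_9=5
t=9: S=5, d=8, jump=2, S_10=7
t=10: S=7, d=6, jump=-1, S_11=6
t=11: S=6, d=4, jump=0, S_12=6
t=12: S=6, d=1, jump=0, S_13=6
t=13: S=6, d=2, jump=1, S_14=7

4


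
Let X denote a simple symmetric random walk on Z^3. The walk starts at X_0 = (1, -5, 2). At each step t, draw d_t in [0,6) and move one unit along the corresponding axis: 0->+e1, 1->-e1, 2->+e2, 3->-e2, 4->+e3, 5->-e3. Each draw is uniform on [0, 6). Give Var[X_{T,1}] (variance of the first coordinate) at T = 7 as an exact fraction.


Outcome values over d=0..5: [1, -1, 0, 0, 0, 0]
Σy = 0, Σy² = 2, M = 6
μ = 0/6 = 0,  σ² = 2/6 − (0)² = 1/3
Independent increments: Var[X_7] = 7·σ² = 7·(1/3) = 7/3

7/3


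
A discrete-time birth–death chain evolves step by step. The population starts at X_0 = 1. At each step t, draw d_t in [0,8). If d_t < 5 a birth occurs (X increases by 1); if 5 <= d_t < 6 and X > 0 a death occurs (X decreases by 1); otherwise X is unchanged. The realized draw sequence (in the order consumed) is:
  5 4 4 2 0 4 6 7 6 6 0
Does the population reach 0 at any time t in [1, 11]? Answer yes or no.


yes

t=0: X=1, d=5 → death, X_1=0
t=1: X=0, d=4 → birth, X_2=1
t=2: X=1, d=4 → birth, X_3=2
t=3: X=2, d=2 → birth, X_4=3
t=4: X=3, d=0 → birth, X_5=4
t=5: X=4, d=4 → birth, X_6=5
t=6: X=5, d=6 → hold, X_7=5
t=7: X=5, d=7 → hold, X_8=5
t=8: X=5, d=6 → hold, X_9=5
t=9: X=5, d=6 → hold, X_10=5
t=10: X=5, d=0 → birth, X_11=6


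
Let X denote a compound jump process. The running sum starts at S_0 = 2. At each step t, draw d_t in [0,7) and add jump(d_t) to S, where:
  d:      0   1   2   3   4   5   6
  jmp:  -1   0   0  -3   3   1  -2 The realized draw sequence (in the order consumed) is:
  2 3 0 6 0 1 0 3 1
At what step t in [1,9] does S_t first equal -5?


5

t=0: S=2, d=2, jump=0, S_1=2
t=1: S=2, d=3, jump=-3, S_2=-1
t=2: S=-1, d=0, jump=-1, S_3=-2
t=3: S=-2, d=6, jump=-2, S_4=-4
t=4: S=-4, d=0, jump=-1, S_5=-5
t=5: S=-5, d=1, jump=0, S_6=-5
t=6: S=-5, d=0, jump=-1, S_7=-6
t=7: S=-6, d=3, jump=-3, S_8=-9
t=8: S=-9, d=1, jump=0, S_9=-9


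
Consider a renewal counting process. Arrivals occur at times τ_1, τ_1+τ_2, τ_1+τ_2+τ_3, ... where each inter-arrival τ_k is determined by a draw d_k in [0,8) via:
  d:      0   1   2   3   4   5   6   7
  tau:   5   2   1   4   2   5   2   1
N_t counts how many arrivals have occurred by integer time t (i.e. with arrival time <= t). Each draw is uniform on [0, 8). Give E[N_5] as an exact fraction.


1713/1024

Inter-arrival values over d=0..7: [5, 2, 1, 4, 2, 5, 2, 1]
Each d has probability 1/8, so the pmf of τ is: f(1) = 1/4, f(2) = 3/8, f(4) = 1/8, f(5) = 1/4
Renewal equation for m(n) = E[N_n]: condition on τ_1 = k (if k <= n, one arrival plus a fresh copy on the remaining n−k steps): m(n) = F(n) + Σ_{k<=n} f(k)·m(n−k), where F(n) = P(τ <= n) and m(0) = 0
m(1) = F(1) = 1/4
m(2) = F(2) + f(1)·m(1) = 5/8 + 1/4·1/4 = 11/16
m(3) = F(3) + f(1)·m(2) + f(2)·m(1) = 5/8 + 1/4·11/16 + 3/8·1/4 = 57/64
m(4) = F(4) + f(1)·m(3) + f(2)·m(2) = 3/4 + 1/4·57/64 + 3/8·11/16 = 315/256
m(5) = F(5) + f(1)·m(4) + f(2)·m(3) + f(4)·m(1) = 1 + 1/4·315/256 + 3/8·57/64 + 1/8·1/4 = 1713/1024
E[N_5] = m(5) = 1713/1024


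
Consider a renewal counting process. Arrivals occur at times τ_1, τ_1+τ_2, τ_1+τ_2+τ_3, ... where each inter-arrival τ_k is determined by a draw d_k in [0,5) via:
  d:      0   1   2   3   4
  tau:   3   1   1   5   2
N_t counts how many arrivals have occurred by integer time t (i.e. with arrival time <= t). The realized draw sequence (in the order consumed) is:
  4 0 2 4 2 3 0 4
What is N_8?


draw d_1=4: τ_1=2, arrival time A_1=2
draw d_2=0: τ_2=3, arrival time A_2=5
draw d_3=2: τ_3=1, arrival time A_3=6
draw d_4=4: τ_4=2, arrival time A_4=8
draw d_5=2: τ_5=1, arrival time A_5=9
draw d_6=3: τ_6=5, arrival time A_6=14
draw d_7=0: τ_7=3, arrival time A_7=17
draw d_8=4: τ_8=2, arrival time A_8=19
N_t over t=0..8: 0:0 1:0 2:1 3:1 4:1 5:2 6:3 7:3 8:4

4


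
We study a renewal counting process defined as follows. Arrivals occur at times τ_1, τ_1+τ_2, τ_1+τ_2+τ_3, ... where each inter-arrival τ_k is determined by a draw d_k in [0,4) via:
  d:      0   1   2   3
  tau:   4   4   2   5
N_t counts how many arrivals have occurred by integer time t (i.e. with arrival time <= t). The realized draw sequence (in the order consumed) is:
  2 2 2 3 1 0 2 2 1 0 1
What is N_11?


4

draw d_1=2: τ_1=2, arrival time A_1=2
draw d_2=2: τ_2=2, arrival time A_2=4
draw d_3=2: τ_3=2, arrival time A_3=6
draw d_4=3: τ_4=5, arrival time A_4=11
draw d_5=1: τ_5=4, arrival time A_5=15
draw d_6=0: τ_6=4, arrival time A_6=19
draw d_7=2: τ_7=2, arrival time A_7=21
draw d_8=2: τ_8=2, arrival time A_8=23
draw d_9=1: τ_9=4, arrival time A_9=27
draw d_10=0: τ_10=4, arrival time A_10=31
draw d_11=1: τ_11=4, arrival time A_11=35
N_t over t=0..11: 0:0 1:0 2:1 3:1 4:2 5:2 6:3 7:3 8:3 9:3 10:3 11:4


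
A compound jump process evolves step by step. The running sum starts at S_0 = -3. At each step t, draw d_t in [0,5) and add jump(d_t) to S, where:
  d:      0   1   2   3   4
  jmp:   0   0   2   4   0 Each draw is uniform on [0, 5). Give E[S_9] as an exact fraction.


39/5

Outcome values over d=0..4: [0, 0, 2, 4, 0]
Σy = 6, Σy² = 20, M = 5
μ = 6/5 = 6/5,  σ² = 20/5 − (6/5)² = 64/25
E[S_9] = -3 + 9·(6/5) = 39/5


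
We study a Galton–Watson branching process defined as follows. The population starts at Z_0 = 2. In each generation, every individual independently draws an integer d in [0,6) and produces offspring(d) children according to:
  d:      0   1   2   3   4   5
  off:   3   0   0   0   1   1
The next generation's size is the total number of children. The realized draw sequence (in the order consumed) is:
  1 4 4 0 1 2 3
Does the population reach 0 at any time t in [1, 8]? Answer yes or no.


yes

gen 0: Z_0=2, draws=[1, 4], offspring=[0, 1], Z_1=1
gen 1: Z_1=1, draws=[4], offspring=[1], Z_2=1
gen 2: Z_2=1, draws=[0], offspring=[3], Z_3=3
gen 3: Z_3=3, draws=[1, 2, 3], offspring=[0, 0, 0], Z_4=0
gen 4: Z_4=0, draws=[], offspring=[], Z_5=0
gen 5: Z_5=0, draws=[], offspring=[], Z_6=0
gen 6: Z_6=0, draws=[], offspring=[], Z_7=0
gen 7: Z_7=0, draws=[], offspring=[], Z_8=0


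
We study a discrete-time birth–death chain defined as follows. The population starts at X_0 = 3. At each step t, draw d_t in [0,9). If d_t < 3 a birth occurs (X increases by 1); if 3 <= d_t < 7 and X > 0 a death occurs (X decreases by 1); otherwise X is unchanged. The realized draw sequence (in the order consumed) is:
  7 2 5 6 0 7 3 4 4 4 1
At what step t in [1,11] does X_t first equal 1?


8

t=0: X=3, d=7 → hold, X_1=3
t=1: X=3, d=2 → birth, X_2=4
t=2: X=4, d=5 → death, X_3=3
t=3: X=3, d=6 → death, X_4=2
t=4: X=2, d=0 → birth, X_5=3
t=5: X=3, d=7 → hold, X_6=3
t=6: X=3, d=3 → death, X_7=2
t=7: X=2, d=4 → death, X_8=1
t=8: X=1, d=4 → death, X_9=0
t=9: X=0, d=4 → hold, X_10=0
t=10: X=0, d=1 → birth, X_11=1


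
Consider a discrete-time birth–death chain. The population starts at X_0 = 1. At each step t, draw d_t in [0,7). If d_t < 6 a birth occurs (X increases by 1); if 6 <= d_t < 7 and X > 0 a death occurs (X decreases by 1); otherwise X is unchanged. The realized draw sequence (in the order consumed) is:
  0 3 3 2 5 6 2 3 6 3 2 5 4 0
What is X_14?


11

t=0: X=1, d=0 → birth, X_1=2
t=1: X=2, d=3 → birth, X_2=3
t=2: X=3, d=3 → birth, X_3=4
t=3: X=4, d=2 → birth, X_4=5
t=4: X=5, d=5 → birth, X_5=6
t=5: X=6, d=6 → death, X_6=5
t=6: X=5, d=2 → birth, X_7=6
t=7: X=6, d=3 → birth, X_8=7
t=8: X=7, d=6 → death, X_9=6
t=9: X=6, d=3 → birth, X_10=7
t=10: X=7, d=2 → birth, X_11=8
t=11: X=8, d=5 → birth, X_12=9
t=12: X=9, d=4 → birth, X_13=10
t=13: X=10, d=0 → birth, X_14=11


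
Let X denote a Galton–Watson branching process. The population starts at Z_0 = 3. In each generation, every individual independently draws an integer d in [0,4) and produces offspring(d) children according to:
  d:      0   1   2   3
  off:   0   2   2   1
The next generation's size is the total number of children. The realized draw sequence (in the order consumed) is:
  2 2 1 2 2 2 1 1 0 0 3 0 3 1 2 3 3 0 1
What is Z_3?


10

gen 0: Z_0=3, draws=[2, 2, 1], offspring=[2, 2, 2], Z_1=6
gen 1: Z_1=6, draws=[2, 2, 2, 1, 1, 0], offspring=[2, 2, 2, 2, 2, 0], Z_2=10
gen 2: Z_2=10, draws=[0, 3, 0, 3, 1, 2, 3, 3, 0, 1], offspring=[0, 1, 0, 1, 2, 2, 1, 1, 0, 2], Z_3=10


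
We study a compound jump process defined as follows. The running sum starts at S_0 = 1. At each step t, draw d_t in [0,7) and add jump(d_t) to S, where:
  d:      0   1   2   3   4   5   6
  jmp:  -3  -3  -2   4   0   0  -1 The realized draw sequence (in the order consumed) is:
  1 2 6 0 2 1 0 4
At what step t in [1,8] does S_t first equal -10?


5

t=0: S=1, d=1, jump=-3, S_1=-2
t=1: S=-2, d=2, jump=-2, S_2=-4
t=2: S=-4, d=6, jump=-1, S_3=-5
t=3: S=-5, d=0, jump=-3, S_4=-8
t=4: S=-8, d=2, jump=-2, S_5=-10
t=5: S=-10, d=1, jump=-3, S_6=-13
t=6: S=-13, d=0, jump=-3, S_7=-16
t=7: S=-16, d=4, jump=0, S_8=-16


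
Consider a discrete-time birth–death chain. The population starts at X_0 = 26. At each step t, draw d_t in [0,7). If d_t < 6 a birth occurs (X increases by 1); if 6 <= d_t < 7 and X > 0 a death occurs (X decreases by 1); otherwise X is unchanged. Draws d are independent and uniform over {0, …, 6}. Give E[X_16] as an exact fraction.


X can drop by at most 1 per step and X_0 = 26 > T = 16, so X_t >= 26 − t >= 10 > 0 for every t <= 16: the floor at 0 (the 'and X > 0' condition) never binds. Hence X_16 = X_0 + Σ_{t<16} Y_t with i.i.d. increments Y_t = y(d_t) ∈ {+1, −1, 0}.
Outcome values over d=0..6: [1, 1, 1, 1, 1, 1, -1]
Σy = 5, Σy² = 7, M = 7
μ = 5/7 = 5/7,  σ² = 7/7 − (5/7)² = 24/49
E[X_16] = 26 + 16·(5/7) = 262/7

262/7


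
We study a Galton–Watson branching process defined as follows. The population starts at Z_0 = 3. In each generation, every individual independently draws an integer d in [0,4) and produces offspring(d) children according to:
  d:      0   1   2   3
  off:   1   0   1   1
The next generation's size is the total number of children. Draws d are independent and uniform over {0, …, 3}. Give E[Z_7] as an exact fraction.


Outcome values over d=0..3: [1, 0, 1, 1]
Σy = 3, Σy² = 3, M = 4
μ = 3/4 = 3/4,  σ² = 3/4 − (3/4)² = 3/16
E[Z_0] = 3
E[Z_1] = 3/4·E[Z_0] = 9/4
E[Z_2] = 3/4·E[Z_1] = 27/16
E[Z_3] = 3/4·E[Z_2] = 81/64
E[Z_4] = 3/4·E[Z_3] = 243/256
E[Z_5] = 3/4·E[Z_4] = 729/1024
E[Z_6] = 3/4·E[Z_5] = 2187/4096
E[Z_7] = 3/4·E[Z_6] = 6561/16384

6561/16384


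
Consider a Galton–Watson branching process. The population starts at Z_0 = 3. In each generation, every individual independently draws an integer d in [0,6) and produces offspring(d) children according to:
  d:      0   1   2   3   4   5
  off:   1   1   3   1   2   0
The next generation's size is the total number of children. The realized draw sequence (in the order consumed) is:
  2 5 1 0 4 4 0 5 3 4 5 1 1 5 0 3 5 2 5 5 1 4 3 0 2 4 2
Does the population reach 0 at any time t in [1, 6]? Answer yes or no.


no

gen 0: Z_0=3, draws=[2, 5, 1], offspring=[3, 0, 1], Z_1=4
gen 1: Z_1=4, draws=[0, 4, 4, 0], offspring=[1, 2, 2, 1], Z_2=6
gen 2: Z_2=6, draws=[5, 3, 4, 5, 1, 1], offspring=[0, 1, 2, 0, 1, 1], Z_3=5
gen 3: Z_3=5, draws=[5, 0, 3, 5, 2], offspring=[0, 1, 1, 0, 3], Z_4=5
gen 4: Z_4=5, draws=[5, 5, 1, 4, 3], offspring=[0, 0, 1, 2, 1], Z_5=4
gen 5: Z_5=4, draws=[0, 2, 4, 2], offspring=[1, 3, 2, 3], Z_6=9


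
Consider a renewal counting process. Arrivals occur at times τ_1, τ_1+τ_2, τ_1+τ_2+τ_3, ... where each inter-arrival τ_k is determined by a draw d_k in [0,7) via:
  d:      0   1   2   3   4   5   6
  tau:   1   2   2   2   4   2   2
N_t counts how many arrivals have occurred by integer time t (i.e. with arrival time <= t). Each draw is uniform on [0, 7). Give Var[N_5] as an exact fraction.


Inter-arrival values over d=0..6: [1, 2, 2, 2, 4, 2, 2]
Each d has probability 1/7, so the pmf of τ is: f(1) = 1/7, f(2) = 5/7, f(4) = 1/7
Let p_n(j) = P(N_n = j), with p_0 = [1]. Condition on τ_1: p_n(0) = P(τ > n), and for j >= 1, p_n(j) = Σ_{k<=n} f(k)·p_{n−k}(j−1)
p_1 = [6/7, 1/7]  (j = 0..1)
p_2 = [1/7, 41/49, 1/49]  (j = 0..2)
p_3 = [1/7, 31/49, 76/343, 1/343]  (j = 0..3)
p_4 = [0, 13/49, 236/343, 111/2401, 1/2401]  (j = 0..4)
p_5 = [0, 11/49, 25/49, 88/343, 146/16807, 1/16807]  (j = 0..5)
E[N_5] = Σ j·p_5(j) = 34448/16807;  E[N_5²] = Σ j²·p_5(j) = 79242/16807
Var[N_5] = 79242/16807 − (34448/16807)² = 145155590/282475249

145155590/282475249


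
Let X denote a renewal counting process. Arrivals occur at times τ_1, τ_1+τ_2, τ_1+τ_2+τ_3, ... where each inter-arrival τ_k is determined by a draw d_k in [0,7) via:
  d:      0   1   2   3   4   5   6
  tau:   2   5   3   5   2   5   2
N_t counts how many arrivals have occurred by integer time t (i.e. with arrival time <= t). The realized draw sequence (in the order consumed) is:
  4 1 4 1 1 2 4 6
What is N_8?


2

draw d_1=4: τ_1=2, arrival time A_1=2
draw d_2=1: τ_2=5, arrival time A_2=7
draw d_3=4: τ_3=2, arrival time A_3=9
draw d_4=1: τ_4=5, arrival time A_4=14
draw d_5=1: τ_5=5, arrival time A_5=19
draw d_6=2: τ_6=3, arrival time A_6=22
draw d_7=4: τ_7=2, arrival time A_7=24
draw d_8=6: τ_8=2, arrival time A_8=26
N_t over t=0..8: 0:0 1:0 2:1 3:1 4:1 5:1 6:1 7:2 8:2


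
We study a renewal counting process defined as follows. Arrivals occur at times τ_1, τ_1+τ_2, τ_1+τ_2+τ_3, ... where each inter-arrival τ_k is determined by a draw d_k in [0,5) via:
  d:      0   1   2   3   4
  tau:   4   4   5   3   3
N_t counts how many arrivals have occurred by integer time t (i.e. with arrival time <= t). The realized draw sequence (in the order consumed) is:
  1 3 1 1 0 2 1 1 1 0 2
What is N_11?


3

draw d_1=1: τ_1=4, arrival time A_1=4
draw d_2=3: τ_2=3, arrival time A_2=7
draw d_3=1: τ_3=4, arrival time A_3=11
draw d_4=1: τ_4=4, arrival time A_4=15
draw d_5=0: τ_5=4, arrival time A_5=19
draw d_6=2: τ_6=5, arrival time A_6=24
draw d_7=1: τ_7=4, arrival time A_7=28
draw d_8=1: τ_8=4, arrival time A_8=32
draw d_9=1: τ_9=4, arrival time A_9=36
draw d_10=0: τ_10=4, arrival time A_10=40
draw d_11=2: τ_11=5, arrival time A_11=45
N_t over t=0..11: 0:0 1:0 2:0 3:0 4:1 5:1 6:1 7:2 8:2 9:2 10:2 11:3


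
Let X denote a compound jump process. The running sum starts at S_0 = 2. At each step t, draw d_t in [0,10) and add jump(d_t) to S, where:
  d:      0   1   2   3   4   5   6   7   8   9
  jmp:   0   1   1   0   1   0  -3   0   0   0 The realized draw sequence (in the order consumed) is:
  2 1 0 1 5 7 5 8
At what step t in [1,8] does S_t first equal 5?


t=0: S=2, d=2, jump=1, S_1=3
t=1: S=3, d=1, jump=1, S_2=4
t=2: S=4, d=0, jump=0, S_3=4
t=3: S=4, d=1, jump=1, S_4=5
t=4: S=5, d=5, jump=0, S_5=5
t=5: S=5, d=7, jump=0, S_6=5
t=6: S=5, d=5, jump=0, S_7=5
t=7: S=5, d=8, jump=0, S_8=5

4


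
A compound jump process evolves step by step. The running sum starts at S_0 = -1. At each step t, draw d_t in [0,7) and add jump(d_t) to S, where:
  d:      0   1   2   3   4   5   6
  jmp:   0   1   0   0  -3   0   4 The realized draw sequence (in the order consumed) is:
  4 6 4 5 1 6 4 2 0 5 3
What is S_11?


-1

t=0: S=-1, d=4, jump=-3, S_1=-4
t=1: S=-4, d=6, jump=4, S_2=0
t=2: S=0, d=4, jump=-3, S_3=-3
t=3: S=-3, d=5, jump=0, S_4=-3
t=4: S=-3, d=1, jump=1, S_5=-2
t=5: S=-2, d=6, jump=4, S_6=2
t=6: S=2, d=4, jump=-3, S_7=-1
t=7: S=-1, d=2, jump=0, S_8=-1
t=8: S=-1, d=0, jump=0, S_9=-1
t=9: S=-1, d=5, jump=0, S_10=-1
t=10: S=-1, d=3, jump=0, S_11=-1


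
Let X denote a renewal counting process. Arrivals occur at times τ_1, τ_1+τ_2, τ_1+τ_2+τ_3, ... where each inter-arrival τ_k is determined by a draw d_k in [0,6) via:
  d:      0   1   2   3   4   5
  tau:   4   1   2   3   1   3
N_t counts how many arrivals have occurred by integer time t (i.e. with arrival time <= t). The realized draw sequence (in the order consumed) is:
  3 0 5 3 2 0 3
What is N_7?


draw d_1=3: τ_1=3, arrival time A_1=3
draw d_2=0: τ_2=4, arrival time A_2=7
draw d_3=5: τ_3=3, arrival time A_3=10
draw d_4=3: τ_4=3, arrival time A_4=13
draw d_5=2: τ_5=2, arrival time A_5=15
draw d_6=0: τ_6=4, arrival time A_6=19
draw d_7=3: τ_7=3, arrival time A_7=22
N_t over t=0..7: 0:0 1:0 2:0 3:1 4:1 5:1 6:1 7:2

2
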